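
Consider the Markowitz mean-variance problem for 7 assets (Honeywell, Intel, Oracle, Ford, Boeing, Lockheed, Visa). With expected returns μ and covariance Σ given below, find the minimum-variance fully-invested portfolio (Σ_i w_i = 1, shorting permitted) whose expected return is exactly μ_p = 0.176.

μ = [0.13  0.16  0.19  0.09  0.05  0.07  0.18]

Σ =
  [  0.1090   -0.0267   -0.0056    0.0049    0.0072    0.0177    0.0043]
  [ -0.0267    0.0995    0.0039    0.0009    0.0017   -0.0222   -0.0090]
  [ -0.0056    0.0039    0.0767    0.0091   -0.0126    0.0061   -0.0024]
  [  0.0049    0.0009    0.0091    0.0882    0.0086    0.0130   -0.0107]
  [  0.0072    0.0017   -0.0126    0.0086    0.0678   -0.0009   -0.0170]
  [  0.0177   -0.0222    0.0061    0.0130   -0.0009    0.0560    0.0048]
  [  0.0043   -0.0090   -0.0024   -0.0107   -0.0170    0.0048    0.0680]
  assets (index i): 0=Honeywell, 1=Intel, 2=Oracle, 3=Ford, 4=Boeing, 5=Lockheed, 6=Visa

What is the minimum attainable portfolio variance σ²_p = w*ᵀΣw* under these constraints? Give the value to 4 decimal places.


g=Σ⁻¹μ = [1.4658  2.3953  2.7020  0.7312  1.8131  1.0044  3.4642]
h=Σ⁻¹𝟙 = [8.7933  17.2142  14.7225  7.2822  20.9721  17.0477  22.1334]
a=μᵀg=1.937516  b=𝟙ᵀg=13.576028  c=𝟙ᵀh=108.165445  D=ac−b²=25.263743
λ₁=(c·0.176−b)/D = (108.165445·0.176−13.576028)/25.263743 = 0.216163
λ₂=(a−b·0.176)/D = (1.937516−13.576028·0.176)/25.263743 = -0.017886
w* = 0.216163·g + -0.017886·h:
  w_0 = 0.216163·1.4658 + -0.017886·8.7933 = 0.1596  (Honeywell)
  w_1 = 0.216163·2.3953 + -0.017886·17.2142 = 0.2099  (Intel)
  w_2 = 0.216163·2.7020 + -0.017886·14.7225 = 0.3208  (Oracle)
  w_3 = 0.216163·0.7312 + -0.017886·7.2822 = 0.0278  (Ford)
  w_4 = 0.216163·1.8131 + -0.017886·20.9721 = 0.0168  (Boeing)
  w_5 = 0.216163·1.0044 + -0.017886·17.0477 = -0.0878  (Lockheed)
  w_6 = 0.216163·3.4642 + -0.017886·22.1334 = 0.3530  (Visa)
Σw_i=1.0000  μᵀw=0.1760
σ²=wᵀΣw=λ₁·μ_p+λ₂ = 0.216163·0.176 + -0.017886 = 0.020159 ≈ 0.0202

0.0202


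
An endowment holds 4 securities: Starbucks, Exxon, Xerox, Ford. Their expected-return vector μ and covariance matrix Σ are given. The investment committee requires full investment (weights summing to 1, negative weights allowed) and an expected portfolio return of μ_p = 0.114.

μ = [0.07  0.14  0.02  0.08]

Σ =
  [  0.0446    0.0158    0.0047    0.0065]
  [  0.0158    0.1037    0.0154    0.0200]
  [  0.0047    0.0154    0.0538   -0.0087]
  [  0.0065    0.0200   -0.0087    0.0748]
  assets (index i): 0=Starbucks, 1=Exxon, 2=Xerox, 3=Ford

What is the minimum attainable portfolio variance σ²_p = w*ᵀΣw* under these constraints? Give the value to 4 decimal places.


u=Σ⁻¹μ = [1.0901  1.0329  0.0956  0.7097]
v=Σ⁻¹𝟙 = [17.9289  1.4989  18.7906  13.5958]
a=μᵀu=0.279601  b=𝟙ᵀu=2.928339  c=𝟙ᵀv=51.814151  D=ac−b²=5.912099
λ₁=(c·0.114−b)/D = (51.814151·0.114−2.928339)/5.912099 = 0.503793
λ₂=(a−b·0.114)/D = (0.279601−2.928339·0.114)/5.912099 = -0.009173
w* = 0.503793·u + -0.009173·v:
  w_0 = 0.503793·1.0901 + -0.009173·17.9289 = 0.3847  (Starbucks)
  w_1 = 0.503793·1.0329 + -0.009173·1.4989 = 0.5066  (Exxon)
  w_2 = 0.503793·0.0956 + -0.009173·18.7906 = -0.1242  (Xerox)
  w_3 = 0.503793·0.7097 + -0.009173·13.5958 = 0.2329  (Ford)
Σw_i=1.0000  μᵀw=0.1140
σ²=wᵀΣw=λ₁·μ_p+λ₂ = 0.503793·0.114 + -0.009173 = 0.048260 ≈ 0.0483

0.0483


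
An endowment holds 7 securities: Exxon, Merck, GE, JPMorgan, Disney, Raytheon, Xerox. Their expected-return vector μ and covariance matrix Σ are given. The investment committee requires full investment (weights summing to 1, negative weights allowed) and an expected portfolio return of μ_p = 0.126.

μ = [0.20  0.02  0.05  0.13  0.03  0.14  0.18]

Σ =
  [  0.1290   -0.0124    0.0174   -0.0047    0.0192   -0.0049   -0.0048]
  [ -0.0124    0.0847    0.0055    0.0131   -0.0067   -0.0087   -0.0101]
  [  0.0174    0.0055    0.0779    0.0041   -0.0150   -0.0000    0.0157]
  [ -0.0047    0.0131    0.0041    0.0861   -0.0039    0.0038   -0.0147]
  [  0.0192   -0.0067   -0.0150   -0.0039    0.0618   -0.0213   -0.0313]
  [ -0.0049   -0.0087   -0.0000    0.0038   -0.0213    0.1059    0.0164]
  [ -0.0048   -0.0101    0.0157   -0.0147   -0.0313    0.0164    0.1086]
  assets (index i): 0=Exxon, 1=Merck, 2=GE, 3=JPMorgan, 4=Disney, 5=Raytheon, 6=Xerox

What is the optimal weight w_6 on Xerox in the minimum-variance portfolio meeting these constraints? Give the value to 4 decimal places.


g=Σ⁻¹μ = [1.5461  0.7440  0.0290  1.9118  1.9049  1.3995  2.3872]
h=Σ⁻¹𝟙 = [4.0067  16.0592  13.1461  12.8936  35.1842  14.6737  18.6481]
a=μᵀg=1.256864  b=𝟙ᵀg=9.922519  c=𝟙ᵀh=114.611668  D=ac−b²=45.594934
λ₁=(c·0.126−b)/D = (114.611668·0.126−9.922519)/45.594934 = 0.099102
λ₂=(a−b·0.126)/D = (1.256864−9.922519·0.126)/45.594934 = 0.000145
w* = 0.099102·g + 0.000145·h:
  w_0 = 0.099102·1.5461 + 0.000145·4.0067 = 0.1538  (Exxon)
  w_1 = 0.099102·0.7440 + 0.000145·16.0592 = 0.0761  (Merck)
  w_2 = 0.099102·0.0290 + 0.000145·13.1461 = 0.0048  (GE)
  w_3 = 0.099102·1.9118 + 0.000145·12.8936 = 0.1913  (JPMorgan)
  w_4 = 0.099102·1.9049 + 0.000145·35.1842 = 0.1939  (Disney)
  w_5 = 0.099102·1.3995 + 0.000145·14.6737 = 0.1408  (Raytheon)
  w_6 = 0.099102·2.3872 + 0.000145·18.6481 = 0.2393  (Xerox)
Σw_i=1.0000  μᵀw=0.1260
σ²=wᵀΣw=λ₁·μ_p+λ₂ = 0.099102·0.126 + 0.000145 = 0.012632 ≈ 0.0126

0.2393


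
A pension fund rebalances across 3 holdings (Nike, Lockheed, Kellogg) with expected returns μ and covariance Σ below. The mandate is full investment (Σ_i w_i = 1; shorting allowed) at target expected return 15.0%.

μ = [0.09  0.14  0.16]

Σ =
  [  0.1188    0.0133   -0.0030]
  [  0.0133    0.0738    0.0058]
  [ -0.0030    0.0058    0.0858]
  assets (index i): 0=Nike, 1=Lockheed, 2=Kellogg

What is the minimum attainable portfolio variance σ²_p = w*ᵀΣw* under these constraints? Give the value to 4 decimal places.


0.0425

u=Σ⁻¹μ = [0.6181  1.6461  1.7751]
v=Σ⁻¹𝟙 = [7.4301  11.3349  11.1486]
a=μᵀu=0.570109  b=𝟙ᵀu=4.039368  c=𝟙ᵀv=29.913571  D=ac−b²=0.737486
λ₁=(c·0.150−b)/D = (29.913571·0.150−4.039368)/0.737486 = 0.607018
λ₂=(a−b·0.150)/D = (0.570109−4.039368·0.150)/0.737486 = -0.048539
w* = 0.607018·u + -0.048539·v:
  w_0 = 0.607018·0.6181 + -0.048539·7.4301 = 0.0146  (Nike)
  w_1 = 0.607018·1.6461 + -0.048539·11.3349 = 0.4490  (Lockheed)
  w_2 = 0.607018·1.7751 + -0.048539·11.1486 = 0.5364  (Kellogg)
Σw_i=1.0000  μᵀw=0.1500
σ²=wᵀΣw=λ₁·μ_p+λ₂ = 0.607018·0.150 + -0.048539 = 0.042514 ≈ 0.0425


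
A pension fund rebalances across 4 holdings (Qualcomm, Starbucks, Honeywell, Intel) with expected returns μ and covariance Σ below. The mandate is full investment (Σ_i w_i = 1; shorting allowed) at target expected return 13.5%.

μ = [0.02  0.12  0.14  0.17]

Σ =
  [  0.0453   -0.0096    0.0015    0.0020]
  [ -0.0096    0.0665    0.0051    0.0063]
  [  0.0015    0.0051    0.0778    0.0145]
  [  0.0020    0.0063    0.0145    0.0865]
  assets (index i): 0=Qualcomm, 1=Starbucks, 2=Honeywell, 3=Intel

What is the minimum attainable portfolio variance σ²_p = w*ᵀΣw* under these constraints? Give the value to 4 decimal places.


0.0271

g=Σ⁻¹μ = [0.6737  1.6444  1.3808  1.5985]
h=Σ⁻¹𝟙 = [25.0264  17.1361  9.7377  8.1017]
a=μᵀg=0.675862  b=𝟙ᵀg=5.297419  c=𝟙ᵀh=60.001868  D=ac−b²=12.490335
λ₁=(c·0.135−b)/D = (60.001868·0.135−5.297419)/12.490335 = 0.224400
λ₂=(a−b·0.135)/D = (0.675862−5.297419·0.135)/12.490335 = -0.003146
w* = 0.224400·g + -0.003146·h:
  w_0 = 0.224400·0.6737 + -0.003146·25.0264 = 0.0725  (Qualcomm)
  w_1 = 0.224400·1.6444 + -0.003146·17.1361 = 0.3151  (Starbucks)
  w_2 = 0.224400·1.3808 + -0.003146·9.7377 = 0.2792  (Honeywell)
  w_3 = 0.224400·1.5985 + -0.003146·8.1017 = 0.3332  (Intel)
Σw_i=1.0000  μᵀw=0.1350
σ²=wᵀΣw=λ₁·μ_p+λ₂ = 0.224400·0.135 + -0.003146 = 0.027148 ≈ 0.0271


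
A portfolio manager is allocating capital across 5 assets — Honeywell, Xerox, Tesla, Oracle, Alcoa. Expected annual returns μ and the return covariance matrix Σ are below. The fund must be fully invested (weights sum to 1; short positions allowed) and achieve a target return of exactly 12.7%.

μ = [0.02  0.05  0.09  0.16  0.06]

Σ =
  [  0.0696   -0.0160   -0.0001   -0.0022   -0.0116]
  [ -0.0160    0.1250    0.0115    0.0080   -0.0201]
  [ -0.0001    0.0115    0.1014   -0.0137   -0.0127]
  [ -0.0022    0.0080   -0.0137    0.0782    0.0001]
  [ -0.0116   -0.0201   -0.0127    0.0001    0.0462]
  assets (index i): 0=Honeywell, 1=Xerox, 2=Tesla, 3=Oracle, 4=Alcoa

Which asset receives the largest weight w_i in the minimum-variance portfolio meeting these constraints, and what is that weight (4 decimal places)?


u=Σ⁻¹μ = [0.8515  0.5812  1.3953  2.2522  2.1441]
v=Σ⁻¹𝟙 = [24.7202  15.0462  14.9604  14.5157  38.4790]
a=μᵀu=0.660674  b=𝟙ᵀu=7.224402  c=𝟙ᵀv=107.721563  D=ac−b²=18.976901
λ₁=(c·0.127−b)/D = (107.721563·0.127−7.224402)/18.976901 = 0.340216
λ₂=(a−b·0.127)/D = (0.660674−7.224402·0.127)/18.976901 = -0.013534
w* = 0.340216·u + -0.013534·v:
  w_0 = 0.340216·0.8515 + -0.013534·24.7202 = -0.0449  (Honeywell)
  w_1 = 0.340216·0.5812 + -0.013534·15.0462 = -0.0059  (Xerox)
  w_2 = 0.340216·1.3953 + -0.013534·14.9604 = 0.2722  (Tesla)
  w_3 = 0.340216·2.2522 + -0.013534·14.5157 = 0.5698  (Oracle)
  w_4 = 0.340216·2.1441 + -0.013534·38.4790 = 0.2087  (Alcoa)
Σw_i=1.0000  μᵀw=0.1270
σ²=wᵀΣw=λ₁·μ_p+λ₂ = 0.340216·0.127 + -0.013534 = 0.029674 ≈ 0.0297

Oracle (0.5698)


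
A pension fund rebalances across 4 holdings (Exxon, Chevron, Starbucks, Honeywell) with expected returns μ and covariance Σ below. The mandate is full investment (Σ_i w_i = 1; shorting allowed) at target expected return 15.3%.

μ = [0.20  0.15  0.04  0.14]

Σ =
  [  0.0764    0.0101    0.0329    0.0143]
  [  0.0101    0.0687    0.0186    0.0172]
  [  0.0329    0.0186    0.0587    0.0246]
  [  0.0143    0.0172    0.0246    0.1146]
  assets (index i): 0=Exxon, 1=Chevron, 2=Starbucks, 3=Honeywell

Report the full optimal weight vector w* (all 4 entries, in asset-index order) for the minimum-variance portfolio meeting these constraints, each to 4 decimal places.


0.3448  0.3714  0.1140  0.1699

x=Σ⁻¹μ = [3.0667  2.0554  -2.0999  0.9812]
y=Σ⁻¹𝟙 = [7.5997  10.2257  7.6039  4.6107]
a=μᵀx=0.975028  b=𝟙ᵀx=4.003458  c=𝟙ᵀy=30.040022  D=ac−b²=13.262183
λ₁=(c·0.153−b)/D = (30.040022·0.153−4.003458)/13.262183 = 0.044688
λ₂=(a−b·0.153)/D = (0.975028−4.003458·0.153)/13.262183 = 0.027333
w* = 0.044688·x + 0.027333·y:
  w_0 = 0.044688·3.0667 + 0.027333·7.5997 = 0.3448  (Exxon)
  w_1 = 0.044688·2.0554 + 0.027333·10.2257 = 0.3714  (Chevron)
  w_2 = 0.044688·-2.0999 + 0.027333·7.6039 = 0.1140  (Starbucks)
  w_3 = 0.044688·0.9812 + 0.027333·4.6107 = 0.1699  (Honeywell)
Σw_i=1.0000  μᵀw=0.1530
σ²=wᵀΣw=λ₁·μ_p+λ₂ = 0.044688·0.153 + 0.027333 = 0.034171 ≈ 0.0342


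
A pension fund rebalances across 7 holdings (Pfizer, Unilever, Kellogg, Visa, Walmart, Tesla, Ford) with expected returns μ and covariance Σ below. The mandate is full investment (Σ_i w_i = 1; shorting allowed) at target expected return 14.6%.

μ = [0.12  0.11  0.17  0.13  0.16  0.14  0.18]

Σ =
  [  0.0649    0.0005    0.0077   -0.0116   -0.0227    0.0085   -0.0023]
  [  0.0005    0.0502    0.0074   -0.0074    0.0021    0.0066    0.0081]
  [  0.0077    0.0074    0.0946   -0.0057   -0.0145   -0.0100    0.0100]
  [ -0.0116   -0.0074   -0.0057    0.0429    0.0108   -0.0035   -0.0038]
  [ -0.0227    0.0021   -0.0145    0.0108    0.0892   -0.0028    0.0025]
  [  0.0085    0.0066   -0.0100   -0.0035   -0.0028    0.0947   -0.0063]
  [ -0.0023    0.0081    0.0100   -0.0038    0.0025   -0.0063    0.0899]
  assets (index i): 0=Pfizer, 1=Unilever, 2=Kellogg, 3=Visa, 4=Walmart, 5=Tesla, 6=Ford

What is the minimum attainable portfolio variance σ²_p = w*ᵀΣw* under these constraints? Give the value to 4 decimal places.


0.0092

u=Σ⁻¹μ = [3.0098  1.8573  1.9849  4.1439  2.3346  1.6380  1.9161]
v=Σ⁻¹𝟙 = [23.8955  19.1153  11.3806  32.6535  14.7785  10.6241  10.4604]
a=μᵀu=2.389374  b=𝟙ᵀu=16.884605  c=𝟙ᵀv=122.907912  D=ac−b²=8.583035
λ₁=(c·0.146−b)/D = (122.907912·0.146−16.884605)/8.583035 = 0.123494
λ₂=(a−b·0.146)/D = (2.389374−16.884605·0.146)/8.583035 = -0.008829
w* = 0.123494·u + -0.008829·v:
  w_0 = 0.123494·3.0098 + -0.008829·23.8955 = 0.1607  (Pfizer)
  w_1 = 0.123494·1.8573 + -0.008829·19.1153 = 0.0606  (Unilever)
  w_2 = 0.123494·1.9849 + -0.008829·11.3806 = 0.1446  (Kellogg)
  w_3 = 0.123494·4.1439 + -0.008829·32.6535 = 0.2234  (Visa)
  w_4 = 0.123494·2.3346 + -0.008829·14.7785 = 0.1578  (Walmart)
  w_5 = 0.123494·1.6380 + -0.008829·10.6241 = 0.1085  (Tesla)
  w_6 = 0.123494·1.9161 + -0.008829·10.4604 = 0.1443  (Ford)
Σw_i=1.0000  μᵀw=0.1460
σ²=wᵀΣw=λ₁·μ_p+λ₂ = 0.123494·0.146 + -0.008829 = 0.009201 ≈ 0.0092


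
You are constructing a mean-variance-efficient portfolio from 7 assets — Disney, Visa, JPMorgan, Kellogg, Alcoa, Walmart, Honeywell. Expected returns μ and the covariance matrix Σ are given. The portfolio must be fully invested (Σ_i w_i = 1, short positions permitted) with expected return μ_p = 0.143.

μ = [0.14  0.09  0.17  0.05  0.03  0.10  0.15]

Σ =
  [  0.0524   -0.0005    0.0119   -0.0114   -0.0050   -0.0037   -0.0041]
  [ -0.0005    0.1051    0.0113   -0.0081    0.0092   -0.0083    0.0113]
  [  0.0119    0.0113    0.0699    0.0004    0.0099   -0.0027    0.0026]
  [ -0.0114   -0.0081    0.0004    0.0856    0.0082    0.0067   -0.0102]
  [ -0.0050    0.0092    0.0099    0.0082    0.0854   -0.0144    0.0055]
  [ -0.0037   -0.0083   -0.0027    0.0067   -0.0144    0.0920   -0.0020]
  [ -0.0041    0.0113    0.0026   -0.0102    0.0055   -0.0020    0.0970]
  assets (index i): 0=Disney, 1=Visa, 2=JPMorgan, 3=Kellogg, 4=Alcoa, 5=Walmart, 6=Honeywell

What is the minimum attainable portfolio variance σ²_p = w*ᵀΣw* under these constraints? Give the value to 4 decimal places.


p=Σ⁻¹μ = [2.7477  0.6614  1.8056  1.0771  0.2412  1.3056  1.6636]
q=Σ⁻¹𝟙 = [23.6973  8.8624  7.2419  14.8066  11.4816  13.7986  11.2748]
a=μᵀp=1.192347  b=𝟙ᵀp=9.502222  c=𝟙ᵀq=91.163234  D=ac−b²=18.406024
λ₁=(c·0.143−b)/D = (91.163234·0.143−9.502222)/18.406024 = 0.192009
λ₂=(a−b·0.143)/D = (1.192347−9.502222·0.143)/18.406024 = -0.009044
w* = 0.192009·p + -0.009044·q:
  w_0 = 0.192009·2.7477 + -0.009044·23.6973 = 0.3133  (Disney)
  w_1 = 0.192009·0.6614 + -0.009044·8.8624 = 0.0468  (Visa)
  w_2 = 0.192009·1.8056 + -0.009044·7.2419 = 0.2812  (JPMorgan)
  w_3 = 0.192009·1.0771 + -0.009044·14.8066 = 0.0729  (Kellogg)
  w_4 = 0.192009·0.2412 + -0.009044·11.4816 = -0.0575  (Alcoa)
  w_5 = 0.192009·1.3056 + -0.009044·13.7986 = 0.1259  (Walmart)
  w_6 = 0.192009·1.6636 + -0.009044·11.2748 = 0.2175  (Honeywell)
Σw_i=1.0000  μᵀw=0.1430
σ²=wᵀΣw=λ₁·μ_p+λ₂ = 0.192009·0.143 + -0.009044 = 0.018413 ≈ 0.0184

0.0184


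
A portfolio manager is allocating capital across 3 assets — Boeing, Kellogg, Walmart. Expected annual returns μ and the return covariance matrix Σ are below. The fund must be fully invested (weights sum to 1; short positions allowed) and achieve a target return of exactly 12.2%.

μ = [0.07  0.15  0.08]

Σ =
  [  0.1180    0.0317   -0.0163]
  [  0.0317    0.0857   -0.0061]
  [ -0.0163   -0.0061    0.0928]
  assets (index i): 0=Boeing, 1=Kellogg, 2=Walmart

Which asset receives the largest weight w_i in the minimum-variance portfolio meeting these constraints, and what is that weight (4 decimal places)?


Kellogg (0.6093)

p=Σ⁻¹μ = [0.2718  1.7226  1.0230]
q=Σ⁻¹𝟙 = [7.6145  9.7599  12.7549]
a=μᵀp=0.359254  b=𝟙ᵀp=3.017393  c=𝟙ᵀq=30.129318  D=ac−b²=1.719426
λ₁=(c·0.122−b)/D = (30.129318·0.122−3.017393)/1.719426 = 0.382909
λ₂=(a−b·0.122)/D = (0.359254−3.017393·0.122)/1.719426 = -0.005157
w* = 0.382909·p + -0.005157·q:
  w_0 = 0.382909·0.2718 + -0.005157·7.6145 = 0.0648  (Boeing)
  w_1 = 0.382909·1.7226 + -0.005157·9.7599 = 0.6093  (Kellogg)
  w_2 = 0.382909·1.0230 + -0.005157·12.7549 = 0.3259  (Walmart)
Σw_i=1.0000  μᵀw=0.1220
σ²=wᵀΣw=λ₁·μ_p+λ₂ = 0.382909·0.122 + -0.005157 = 0.041558 ≈ 0.0416


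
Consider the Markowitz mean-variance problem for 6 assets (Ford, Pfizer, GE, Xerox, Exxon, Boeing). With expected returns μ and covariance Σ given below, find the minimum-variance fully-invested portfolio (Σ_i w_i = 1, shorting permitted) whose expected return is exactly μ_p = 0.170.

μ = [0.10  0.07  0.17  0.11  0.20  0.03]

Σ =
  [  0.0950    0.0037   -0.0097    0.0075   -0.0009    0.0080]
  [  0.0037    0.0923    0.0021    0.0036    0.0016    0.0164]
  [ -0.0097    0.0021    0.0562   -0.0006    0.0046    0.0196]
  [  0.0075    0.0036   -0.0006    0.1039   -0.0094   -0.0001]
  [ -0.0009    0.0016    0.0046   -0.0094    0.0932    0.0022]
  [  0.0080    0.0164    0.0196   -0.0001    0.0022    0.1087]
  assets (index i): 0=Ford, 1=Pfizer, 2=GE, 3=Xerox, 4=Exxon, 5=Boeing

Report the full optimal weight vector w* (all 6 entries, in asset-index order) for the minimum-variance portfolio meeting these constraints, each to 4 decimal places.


p=Σ⁻¹μ = [1.3361  0.6468  3.2622  1.1496  2.1156  -0.5499]
q=Σ⁻¹𝟙 = [10.9772  8.7757  17.2803  9.6007  10.7120  3.7439]
a=μᵀp=1.266553  b=𝟙ᵀp=7.960470  c=𝟙ᵀq=61.089807  D=ac−b²=14.004422
λ₁=(c·0.170−b)/D = (61.089807·0.170−7.960470)/14.004422 = 0.173145
λ₂=(a−b·0.170)/D = (1.266553−7.960470·0.170)/14.004422 = -0.006193
w* = 0.173145·p + -0.006193·q:
  w_0 = 0.173145·1.3361 + -0.006193·10.9772 = 0.1634  (Ford)
  w_1 = 0.173145·0.6468 + -0.006193·8.7757 = 0.0576  (Pfizer)
  w_2 = 0.173145·3.2622 + -0.006193·17.2803 = 0.4578  (GE)
  w_3 = 0.173145·1.1496 + -0.006193·9.6007 = 0.1396  (Xerox)
  w_4 = 0.173145·2.1156 + -0.006193·10.7120 = 0.3000  (Exxon)
  w_5 = 0.173145·-0.5499 + -0.006193·3.7439 = -0.1184  (Boeing)
Σw_i=1.0000  μᵀw=0.1700
σ²=wᵀΣw=λ₁·μ_p+λ₂ = 0.173145·0.170 + -0.006193 = 0.023242 ≈ 0.0232

0.1634  0.0576  0.4578  0.1396  0.3000  -0.1184


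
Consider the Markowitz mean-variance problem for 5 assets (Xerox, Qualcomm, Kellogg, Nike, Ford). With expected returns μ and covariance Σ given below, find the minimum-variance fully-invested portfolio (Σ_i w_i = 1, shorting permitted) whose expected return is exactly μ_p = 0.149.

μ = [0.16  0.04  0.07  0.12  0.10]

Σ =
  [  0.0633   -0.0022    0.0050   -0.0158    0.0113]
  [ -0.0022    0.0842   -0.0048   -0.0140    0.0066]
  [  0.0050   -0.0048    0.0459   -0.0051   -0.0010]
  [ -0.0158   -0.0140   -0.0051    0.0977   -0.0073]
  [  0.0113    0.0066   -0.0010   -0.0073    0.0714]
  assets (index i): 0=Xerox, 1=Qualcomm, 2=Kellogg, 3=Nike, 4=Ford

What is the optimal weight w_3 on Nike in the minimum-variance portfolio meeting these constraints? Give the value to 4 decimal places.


p=Σ⁻¹μ = [2.7253  0.8739  1.5614  1.9587  1.1106]
q=Σ⁻¹𝟙 = [16.6312  15.6008  23.7908  17.3015  12.0335]
a=μᵀp=0.926410  b=𝟙ᵀp=8.229916  c=𝟙ᵀq=85.357864  D=ac−b²=11.344831
λ₁=(c·0.149−b)/D = (85.357864·0.149−8.229916)/11.344831 = 0.395634
λ₂=(a−b·0.149)/D = (0.926410−8.229916·0.149)/11.344831 = -0.026430
w* = 0.395634·p + -0.026430·q:
  w_0 = 0.395634·2.7253 + -0.026430·16.6312 = 0.6387  (Xerox)
  w_1 = 0.395634·0.8739 + -0.026430·15.6008 = -0.0666  (Qualcomm)
  w_2 = 0.395634·1.5614 + -0.026430·23.7908 = -0.0111  (Kellogg)
  w_3 = 0.395634·1.9587 + -0.026430·17.3015 = 0.3176  (Nike)
  w_4 = 0.395634·1.1106 + -0.026430·12.0335 = 0.1213  (Ford)
Σw_i=1.0000  μᵀw=0.1490
σ²=wᵀΣw=λ₁·μ_p+λ₂ = 0.395634·0.149 + -0.026430 = 0.032519 ≈ 0.0325

0.3176


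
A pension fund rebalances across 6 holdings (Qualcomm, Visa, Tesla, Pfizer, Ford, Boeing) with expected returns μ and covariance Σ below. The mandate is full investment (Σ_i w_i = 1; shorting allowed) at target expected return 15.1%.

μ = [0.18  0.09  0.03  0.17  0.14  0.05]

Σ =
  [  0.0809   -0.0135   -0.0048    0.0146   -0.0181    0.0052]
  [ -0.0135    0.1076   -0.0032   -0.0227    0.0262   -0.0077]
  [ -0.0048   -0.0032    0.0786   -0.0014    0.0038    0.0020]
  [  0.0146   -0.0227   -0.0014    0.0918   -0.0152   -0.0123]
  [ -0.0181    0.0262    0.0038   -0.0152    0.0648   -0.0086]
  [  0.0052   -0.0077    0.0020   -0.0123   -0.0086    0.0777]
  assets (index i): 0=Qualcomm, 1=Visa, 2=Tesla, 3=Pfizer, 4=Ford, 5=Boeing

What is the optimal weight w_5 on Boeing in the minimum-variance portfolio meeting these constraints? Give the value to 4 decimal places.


p=Σ⁻¹μ = [2.6179  0.9964  0.4375  2.3901  3.1947  1.2877]
q=Σ⁻¹𝟙 = [15.4329  11.4756  12.9878  17.2760  20.7389  17.6703]
a=μᵀp=1.491974  b=𝟙ᵀp=10.924234  c=𝟙ᵀq=95.581434  D=ac−b²=23.266106
λ₁=(c·0.151−b)/D = (95.581434·0.151−10.924234)/23.266106 = 0.150801
λ₂=(a−b·0.151)/D = (1.491974−10.924234·0.151)/23.266106 = -0.006773
w* = 0.150801·p + -0.006773·q:
  w_0 = 0.150801·2.6179 + -0.006773·15.4329 = 0.2902  (Qualcomm)
  w_1 = 0.150801·0.9964 + -0.006773·11.4756 = 0.0725  (Visa)
  w_2 = 0.150801·0.4375 + -0.006773·12.9878 = -0.0220  (Tesla)
  w_3 = 0.150801·2.3901 + -0.006773·17.2760 = 0.2434  (Pfizer)
  w_4 = 0.150801·3.1947 + -0.006773·20.7389 = 0.3413  (Ford)
  w_5 = 0.150801·1.2877 + -0.006773·17.6703 = 0.0745  (Boeing)
Σw_i=1.0000  μᵀw=0.1510
σ²=wᵀΣw=λ₁·μ_p+λ₂ = 0.150801·0.151 + -0.006773 = 0.015998 ≈ 0.0160

0.0745


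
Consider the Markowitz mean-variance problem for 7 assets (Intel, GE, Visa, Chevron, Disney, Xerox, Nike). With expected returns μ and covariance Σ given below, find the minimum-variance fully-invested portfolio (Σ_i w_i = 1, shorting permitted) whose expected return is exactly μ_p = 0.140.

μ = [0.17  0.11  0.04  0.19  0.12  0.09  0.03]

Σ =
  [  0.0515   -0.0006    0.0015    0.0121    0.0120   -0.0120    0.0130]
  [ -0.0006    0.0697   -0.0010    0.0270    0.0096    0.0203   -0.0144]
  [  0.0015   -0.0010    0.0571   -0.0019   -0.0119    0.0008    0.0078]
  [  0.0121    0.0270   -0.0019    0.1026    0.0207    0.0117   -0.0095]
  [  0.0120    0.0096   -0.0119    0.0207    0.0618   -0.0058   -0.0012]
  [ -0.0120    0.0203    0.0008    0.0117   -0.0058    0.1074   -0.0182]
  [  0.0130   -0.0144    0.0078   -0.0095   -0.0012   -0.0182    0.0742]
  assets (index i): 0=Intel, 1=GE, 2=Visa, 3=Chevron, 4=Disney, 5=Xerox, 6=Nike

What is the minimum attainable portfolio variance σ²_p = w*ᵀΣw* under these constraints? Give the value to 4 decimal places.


g=Σ⁻¹μ = [2.9271  0.8531  0.8535  0.9774  1.1802  1.0158  0.3607]
h=Σ⁻¹𝟙 = [13.7548  11.2793  18.5738  2.3151  15.9415  11.6812  14.7231]
a=μᵀg=1.055158  b=𝟙ᵀg=8.167835  c=𝟙ᵀh=88.268803  D=ac−b²=26.423997
λ₁=(c·0.140−b)/D = (88.268803·0.140−8.167835)/26.423997 = 0.158560
λ₂=(a−b·0.140)/D = (1.055158−8.167835·0.140)/26.423997 = -0.003343
w* = 0.158560·g + -0.003343·h:
  w_0 = 0.158560·2.9271 + -0.003343·13.7548 = 0.4181  (Intel)
  w_1 = 0.158560·0.8531 + -0.003343·11.2793 = 0.0976  (GE)
  w_2 = 0.158560·0.8535 + -0.003343·18.5738 = 0.0732  (Visa)
  w_3 = 0.158560·0.9774 + -0.003343·2.3151 = 0.1472  (Chevron)
  w_4 = 0.158560·1.1802 + -0.003343·15.9415 = 0.1338  (Disney)
  w_5 = 0.158560·1.0158 + -0.003343·11.6812 = 0.1220  (Xerox)
  w_6 = 0.158560·0.3607 + -0.003343·14.7231 = 0.0080  (Nike)
Σw_i=1.0000  μᵀw=0.1400
σ²=wᵀΣw=λ₁·μ_p+λ₂ = 0.158560·0.140 + -0.003343 = 0.018855 ≈ 0.0189

0.0189


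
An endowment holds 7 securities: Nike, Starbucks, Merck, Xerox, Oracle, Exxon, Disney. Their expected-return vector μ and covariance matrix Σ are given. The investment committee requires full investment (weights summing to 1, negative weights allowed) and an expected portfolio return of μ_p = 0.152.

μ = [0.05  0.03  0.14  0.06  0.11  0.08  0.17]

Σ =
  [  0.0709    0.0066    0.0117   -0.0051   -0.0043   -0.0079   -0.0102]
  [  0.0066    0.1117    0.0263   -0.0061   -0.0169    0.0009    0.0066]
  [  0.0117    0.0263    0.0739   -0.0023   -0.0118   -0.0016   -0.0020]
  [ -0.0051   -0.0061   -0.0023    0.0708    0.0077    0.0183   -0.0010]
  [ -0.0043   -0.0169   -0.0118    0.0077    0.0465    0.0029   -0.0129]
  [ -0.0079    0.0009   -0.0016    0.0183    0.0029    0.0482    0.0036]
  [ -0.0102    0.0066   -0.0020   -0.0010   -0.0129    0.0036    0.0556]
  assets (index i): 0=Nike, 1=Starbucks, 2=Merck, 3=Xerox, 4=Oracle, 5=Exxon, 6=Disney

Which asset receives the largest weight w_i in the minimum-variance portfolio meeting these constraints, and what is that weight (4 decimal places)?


Disney (0.4416)

p=Σ⁻¹μ = [1.3261  -0.0157  2.5103  0.2995  4.1793  1.2755  4.2854]
q=Σ⁻¹𝟙 = [19.6659  8.4158  14.4873  8.9882  35.4172  16.6279  28.4178]
a=μᵀp=1.725533  b=𝟙ᵀp=13.860442  c=𝟙ᵀq=132.020196  D=ac−b²=35.693309
λ₁=(c·0.152−b)/D = (132.020196·0.152−13.860442)/35.693309 = 0.173888
λ₂=(a−b·0.152)/D = (1.725533−13.860442·0.152)/35.693309 = -0.010681
w* = 0.173888·p + -0.010681·q:
  w_0 = 0.173888·1.3261 + -0.010681·19.6659 = 0.0205  (Nike)
  w_1 = 0.173888·-0.0157 + -0.010681·8.4158 = -0.0926  (Starbucks)
  w_2 = 0.173888·2.5103 + -0.010681·14.4873 = 0.2818  (Merck)
  w_3 = 0.173888·0.2995 + -0.010681·8.9882 = -0.0439  (Xerox)
  w_4 = 0.173888·4.1793 + -0.010681·35.4172 = 0.3484  (Oracle)
  w_5 = 0.173888·1.2755 + -0.010681·16.6279 = 0.0442  (Exxon)
  w_6 = 0.173888·4.2854 + -0.010681·28.4178 = 0.4416  (Disney)
Σw_i=1.0000  μᵀw=0.1520
σ²=wᵀΣw=λ₁·μ_p+λ₂ = 0.173888·0.152 + -0.010681 = 0.015750 ≈ 0.0157


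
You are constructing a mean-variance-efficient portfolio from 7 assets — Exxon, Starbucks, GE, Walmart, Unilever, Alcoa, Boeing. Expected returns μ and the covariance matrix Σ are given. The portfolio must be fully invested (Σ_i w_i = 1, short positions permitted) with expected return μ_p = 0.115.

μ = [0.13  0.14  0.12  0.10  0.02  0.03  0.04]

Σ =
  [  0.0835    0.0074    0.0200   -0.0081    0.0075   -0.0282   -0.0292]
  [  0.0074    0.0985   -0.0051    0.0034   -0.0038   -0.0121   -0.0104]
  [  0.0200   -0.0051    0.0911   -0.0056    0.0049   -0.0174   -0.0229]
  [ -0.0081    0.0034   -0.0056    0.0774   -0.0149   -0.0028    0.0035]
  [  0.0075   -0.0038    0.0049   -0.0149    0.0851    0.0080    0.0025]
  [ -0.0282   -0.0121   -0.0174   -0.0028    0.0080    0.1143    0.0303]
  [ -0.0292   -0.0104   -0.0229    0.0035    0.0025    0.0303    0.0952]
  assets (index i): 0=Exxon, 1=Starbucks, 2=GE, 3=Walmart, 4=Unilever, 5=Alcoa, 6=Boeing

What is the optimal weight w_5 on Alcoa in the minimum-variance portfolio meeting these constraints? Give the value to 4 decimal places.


g=Σ⁻¹μ = [1.8868  1.5432  1.5359  1.5478  0.2068  0.8275  1.2112]
h=Σ⁻¹𝟙 = [17.6969  12.5960  14.5787  17.1612  11.3155  12.0402  16.0549]
a=μᵀg=0.877837  b=𝟙ᵀg=8.759312  c=𝟙ᵀh=101.443397  D=ac−b²=12.325188
λ₁=(c·0.115−b)/D = (101.443397·0.115−8.759312)/12.325188 = 0.235832
λ₂=(a−b·0.115)/D = (0.877837−8.759312·0.115)/12.325188 = -0.010506
w* = 0.235832·g + -0.010506·h:
  w_0 = 0.235832·1.8868 + -0.010506·17.6969 = 0.2591  (Exxon)
  w_1 = 0.235832·1.5432 + -0.010506·12.5960 = 0.2316  (Starbucks)
  w_2 = 0.235832·1.5359 + -0.010506·14.5787 = 0.2091  (GE)
  w_3 = 0.235832·1.5478 + -0.010506·17.1612 = 0.1847  (Walmart)
  w_4 = 0.235832·0.2068 + -0.010506·11.3155 = -0.0701  (Unilever)
  w_5 = 0.235832·0.8275 + -0.010506·12.0402 = 0.0687  (Alcoa)
  w_6 = 0.235832·1.2112 + -0.010506·16.0549 = 0.1170  (Boeing)
Σw_i=1.0000  μᵀw=0.1150
σ²=wᵀΣw=λ₁·μ_p+λ₂ = 0.235832·0.115 + -0.010506 = 0.016615 ≈ 0.0166

0.0687


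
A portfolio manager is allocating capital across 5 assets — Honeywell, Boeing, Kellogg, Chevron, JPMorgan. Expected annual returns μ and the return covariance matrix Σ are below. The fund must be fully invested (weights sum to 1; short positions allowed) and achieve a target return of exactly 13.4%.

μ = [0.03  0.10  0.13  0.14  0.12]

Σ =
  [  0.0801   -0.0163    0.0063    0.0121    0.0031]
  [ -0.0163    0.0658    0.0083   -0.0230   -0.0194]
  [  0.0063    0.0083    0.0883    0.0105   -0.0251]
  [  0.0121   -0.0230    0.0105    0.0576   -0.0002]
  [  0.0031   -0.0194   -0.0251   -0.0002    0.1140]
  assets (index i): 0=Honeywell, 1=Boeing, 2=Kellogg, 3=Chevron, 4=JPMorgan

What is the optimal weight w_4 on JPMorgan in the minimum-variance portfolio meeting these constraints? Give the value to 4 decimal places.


0.2113

p=Σ⁻¹μ = [0.3352  3.1842  1.2763  3.4054  1.8724]
q=Σ⁻¹𝟙 = [13.6513  30.9078  8.8934  25.2682  15.6629]
a=μᵀp=1.195844  b=𝟙ᵀp=10.073550  c=𝟙ᵀq=94.383515  D=ac−b²=11.391558
λ₁=(c·0.134−b)/D = (94.383515·0.134−10.073550)/11.391558 = 0.225943
λ₂=(a−b·0.134)/D = (1.195844−10.073550·0.134)/11.391558 = -0.013520
w* = 0.225943·p + -0.013520·q:
  w_0 = 0.225943·0.3352 + -0.013520·13.6513 = -0.1088  (Honeywell)
  w_1 = 0.225943·3.1842 + -0.013520·30.9078 = 0.3016  (Boeing)
  w_2 = 0.225943·1.2763 + -0.013520·8.8934 = 0.1681  (Kellogg)
  w_3 = 0.225943·3.4054 + -0.013520·25.2682 = 0.4278  (Chevron)
  w_4 = 0.225943·1.8724 + -0.013520·15.6629 = 0.2113  (JPMorgan)
Σw_i=1.0000  μᵀw=0.1340
σ²=wᵀΣw=λ₁·μ_p+λ₂ = 0.225943·0.134 + -0.013520 = 0.016757 ≈ 0.0168


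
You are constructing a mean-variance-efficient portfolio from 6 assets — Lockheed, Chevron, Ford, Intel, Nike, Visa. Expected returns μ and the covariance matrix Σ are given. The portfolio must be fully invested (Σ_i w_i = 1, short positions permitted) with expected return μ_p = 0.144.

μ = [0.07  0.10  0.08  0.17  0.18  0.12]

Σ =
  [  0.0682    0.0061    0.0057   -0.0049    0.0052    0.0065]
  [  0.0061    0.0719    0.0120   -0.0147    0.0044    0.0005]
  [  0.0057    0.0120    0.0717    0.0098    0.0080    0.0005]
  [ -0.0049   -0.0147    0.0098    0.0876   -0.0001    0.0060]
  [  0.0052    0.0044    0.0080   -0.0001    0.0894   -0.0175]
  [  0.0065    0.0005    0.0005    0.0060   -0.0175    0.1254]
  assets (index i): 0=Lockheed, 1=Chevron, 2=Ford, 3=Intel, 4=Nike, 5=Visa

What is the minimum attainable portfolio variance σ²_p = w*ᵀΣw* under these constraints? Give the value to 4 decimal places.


u=Σ⁻¹μ = [0.7535  1.5880  0.2561  2.1477  2.0860  1.0989]
v=Σ⁻¹𝟙 = [12.1470  13.5303  7.6913  12.9599  10.7325  8.1379]
a=μᵀu=1.104492  b=𝟙ᵀu=7.930189  c=𝟙ᵀv=65.198761  D=ac−b²=9.123631
λ₁=(c·0.144−b)/D = (65.198761·0.144−7.930189)/9.123631 = 0.159852
λ₂=(a−b·0.144)/D = (1.104492−7.930189·0.144)/9.123631 = -0.004105
w* = 0.159852·u + -0.004105·v:
  w_0 = 0.159852·0.7535 + -0.004105·12.1470 = 0.0706  (Lockheed)
  w_1 = 0.159852·1.5880 + -0.004105·13.5303 = 0.1983  (Chevron)
  w_2 = 0.159852·0.2561 + -0.004105·7.6913 = 0.0094  (Ford)
  w_3 = 0.159852·2.1477 + -0.004105·12.9599 = 0.2901  (Intel)
  w_4 = 0.159852·2.0860 + -0.004105·10.7325 = 0.2894  (Nike)
  w_5 = 0.159852·1.0989 + -0.004105·8.1379 = 0.1423  (Visa)
Σw_i=1.0000  μᵀw=0.1440
σ²=wᵀΣw=λ₁·μ_p+λ₂ = 0.159852·0.144 + -0.004105 = 0.018913 ≈ 0.0189

0.0189


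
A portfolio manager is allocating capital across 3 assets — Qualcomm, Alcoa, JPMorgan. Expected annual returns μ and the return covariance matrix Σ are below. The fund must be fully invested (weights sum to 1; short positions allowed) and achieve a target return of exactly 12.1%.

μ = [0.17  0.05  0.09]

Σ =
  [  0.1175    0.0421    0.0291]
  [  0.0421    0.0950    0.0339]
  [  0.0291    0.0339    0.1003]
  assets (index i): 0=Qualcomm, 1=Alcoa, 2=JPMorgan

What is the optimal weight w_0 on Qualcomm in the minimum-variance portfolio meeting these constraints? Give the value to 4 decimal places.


g=Σ⁻¹μ = [1.4113  -0.3107  0.5929]
h=Σ⁻¹𝟙 = [4.7020  6.1084  6.5414]
a=μᵀg=0.277743  b=𝟙ᵀg=1.693480  c=𝟙ᵀh=17.351714  D=ac−b²=1.951448
λ₁=(c·0.121−b)/D = (17.351714·0.121−1.693480)/1.951448 = 0.208090
λ₂=(a−b·0.121)/D = (0.277743−1.693480·0.121)/1.951448 = 0.037322
w* = 0.208090·g + 0.037322·h:
  w_0 = 0.208090·1.4113 + 0.037322·4.7020 = 0.4692  (Qualcomm)
  w_1 = 0.208090·-0.3107 + 0.037322·6.1084 = 0.1633  (Alcoa)
  w_2 = 0.208090·0.5929 + 0.037322·6.5414 = 0.3675  (JPMorgan)
Σw_i=1.0000  μᵀw=0.1210
σ²=wᵀΣw=λ₁·μ_p+λ₂ = 0.208090·0.121 + 0.037322 = 0.062501 ≈ 0.0625

0.4692


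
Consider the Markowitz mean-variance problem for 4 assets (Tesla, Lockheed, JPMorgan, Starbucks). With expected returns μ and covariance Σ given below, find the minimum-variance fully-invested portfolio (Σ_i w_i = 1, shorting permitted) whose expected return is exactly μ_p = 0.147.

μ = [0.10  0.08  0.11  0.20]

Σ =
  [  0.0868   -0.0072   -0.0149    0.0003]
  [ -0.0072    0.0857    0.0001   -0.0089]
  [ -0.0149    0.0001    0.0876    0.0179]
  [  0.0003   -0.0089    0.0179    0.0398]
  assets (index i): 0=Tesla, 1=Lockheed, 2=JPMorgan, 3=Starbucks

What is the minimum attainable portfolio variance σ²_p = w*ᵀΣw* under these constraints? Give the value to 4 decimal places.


0.0166

p=Σ⁻¹μ = [1.3382  1.5832  0.4233  5.1787]
q=Σ⁻¹𝟙 = [14.2259  15.3977  8.8117  24.4986]
a=μᵀp=1.342778  b=𝟙ᵀp=8.523401  c=𝟙ᵀq=62.933820  D=ac−b²=11.857791
λ₁=(c·0.147−b)/D = (62.933820·0.147−8.523401)/11.857791 = 0.061383
λ₂=(a−b·0.147)/D = (1.342778−8.523401·0.147)/11.857791 = 0.007576
w* = 0.061383·p + 0.007576·q:
  w_0 = 0.061383·1.3382 + 0.007576·14.2259 = 0.1899  (Tesla)
  w_1 = 0.061383·1.5832 + 0.007576·15.3977 = 0.2138  (Lockheed)
  w_2 = 0.061383·0.4233 + 0.007576·8.8117 = 0.0927  (JPMorgan)
  w_3 = 0.061383·5.1787 + 0.007576·24.4986 = 0.5035  (Starbucks)
Σw_i=1.0000  μᵀw=0.1470
σ²=wᵀΣw=λ₁·μ_p+λ₂ = 0.061383·0.147 + 0.007576 = 0.016600 ≈ 0.0166


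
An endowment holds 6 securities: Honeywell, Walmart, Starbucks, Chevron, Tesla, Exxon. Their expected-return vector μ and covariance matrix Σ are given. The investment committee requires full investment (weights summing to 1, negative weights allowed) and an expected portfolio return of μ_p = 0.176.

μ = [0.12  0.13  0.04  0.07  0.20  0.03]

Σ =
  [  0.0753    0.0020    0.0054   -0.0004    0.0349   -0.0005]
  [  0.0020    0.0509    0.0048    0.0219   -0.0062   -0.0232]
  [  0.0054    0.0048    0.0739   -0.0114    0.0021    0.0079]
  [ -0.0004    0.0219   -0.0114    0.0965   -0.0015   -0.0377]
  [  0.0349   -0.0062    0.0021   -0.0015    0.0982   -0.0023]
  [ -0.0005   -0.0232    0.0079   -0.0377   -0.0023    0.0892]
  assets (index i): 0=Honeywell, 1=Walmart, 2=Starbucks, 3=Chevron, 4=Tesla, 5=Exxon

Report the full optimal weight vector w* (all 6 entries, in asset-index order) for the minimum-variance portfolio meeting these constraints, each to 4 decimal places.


0.0382  0.6090  -0.1414  -0.0733  0.5059  0.0615

p=Σ⁻¹μ = [0.5443  3.1656  0.1778  0.6369  2.0834  1.4699]
q=Σ⁻¹𝟙 = [7.7197  23.2858  11.1196  15.6236  9.4535  23.1726]
a=μᵀp=0.989317  b=𝟙ᵀp=8.077834  c=𝟙ᵀq=90.374817  D=ac−b²=24.157973
λ₁=(c·0.176−b)/D = (90.374817·0.176−8.077834)/24.157973 = 0.324039
λ₂=(a−b·0.176)/D = (0.989317−8.077834·0.176)/24.157973 = -0.017898
w* = 0.324039·p + -0.017898·q:
  w_0 = 0.324039·0.5443 + -0.017898·7.7197 = 0.0382  (Honeywell)
  w_1 = 0.324039·3.1656 + -0.017898·23.2858 = 0.6090  (Walmart)
  w_2 = 0.324039·0.1778 + -0.017898·11.1196 = -0.1414  (Starbucks)
  w_3 = 0.324039·0.6369 + -0.017898·15.6236 = -0.0733  (Chevron)
  w_4 = 0.324039·2.0834 + -0.017898·9.4535 = 0.5059  (Tesla)
  w_5 = 0.324039·1.4699 + -0.017898·23.1726 = 0.0615  (Exxon)
Σw_i=1.0000  μᵀw=0.1760
σ²=wᵀΣw=λ₁·μ_p+λ₂ = 0.324039·0.176 + -0.017898 = 0.039133 ≈ 0.0391


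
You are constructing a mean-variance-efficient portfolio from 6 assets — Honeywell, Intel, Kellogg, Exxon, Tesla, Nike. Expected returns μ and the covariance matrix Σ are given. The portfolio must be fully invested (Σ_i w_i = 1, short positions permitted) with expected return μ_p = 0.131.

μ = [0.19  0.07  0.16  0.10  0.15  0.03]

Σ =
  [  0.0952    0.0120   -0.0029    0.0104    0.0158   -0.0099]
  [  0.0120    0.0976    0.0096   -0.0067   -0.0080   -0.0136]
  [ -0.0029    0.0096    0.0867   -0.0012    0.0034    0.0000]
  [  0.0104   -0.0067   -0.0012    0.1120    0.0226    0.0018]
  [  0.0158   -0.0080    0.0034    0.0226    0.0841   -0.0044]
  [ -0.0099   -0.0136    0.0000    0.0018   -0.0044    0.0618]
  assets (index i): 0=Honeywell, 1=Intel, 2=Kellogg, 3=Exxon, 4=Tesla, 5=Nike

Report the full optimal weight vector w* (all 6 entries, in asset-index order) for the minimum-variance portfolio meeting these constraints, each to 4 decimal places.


0.2393  0.0981  0.2407  0.0734  0.1863  0.1622

x=Σ⁻¹μ = [1.7995  0.6017  1.7929  0.4928  1.3495  0.9878]
y=Σ⁻¹𝟙 = [9.0071  12.3419  10.1551  6.5251  10.3010  20.8835]
a=μᵀx=0.952230  b=𝟙ᵀx=7.024261  c=𝟙ᵀy=69.213655  D=ac−b²=16.567093
λ₁=(c·0.131−b)/D = (69.213655·0.131−7.024261)/16.567093 = 0.123300
λ₂=(a−b·0.131)/D = (0.952230−7.024261·0.131)/16.567093 = 0.001935
w* = 0.123300·x + 0.001935·y:
  w_0 = 0.123300·1.7995 + 0.001935·9.0071 = 0.2393  (Honeywell)
  w_1 = 0.123300·0.6017 + 0.001935·12.3419 = 0.0981  (Intel)
  w_2 = 0.123300·1.7929 + 0.001935·10.1551 = 0.2407  (Kellogg)
  w_3 = 0.123300·0.4928 + 0.001935·6.5251 = 0.0734  (Exxon)
  w_4 = 0.123300·1.3495 + 0.001935·10.3010 = 0.1863  (Tesla)
  w_5 = 0.123300·0.9878 + 0.001935·20.8835 = 0.1622  (Nike)
Σw_i=1.0000  μᵀw=0.1310
σ²=wᵀΣw=λ₁·μ_p+λ₂ = 0.123300·0.131 + 0.001935 = 0.018087 ≈ 0.0181


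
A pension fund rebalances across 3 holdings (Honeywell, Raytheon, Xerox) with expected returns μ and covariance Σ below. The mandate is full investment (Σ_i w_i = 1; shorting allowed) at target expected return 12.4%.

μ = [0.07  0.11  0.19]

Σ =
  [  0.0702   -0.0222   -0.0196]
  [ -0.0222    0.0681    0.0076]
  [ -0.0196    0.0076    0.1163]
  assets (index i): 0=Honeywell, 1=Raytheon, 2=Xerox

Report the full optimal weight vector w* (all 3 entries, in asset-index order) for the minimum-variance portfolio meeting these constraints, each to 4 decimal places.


0.3287  0.3319  0.3394

x=Σ⁻¹μ = [2.1882  2.1206  1.8639]
y=Σ⁻¹𝟙 = [24.1255  21.2909  11.2730]
a=μᵀx=0.740577  b=𝟙ᵀx=6.172652  c=𝟙ᵀy=56.689379  D=ac−b²=3.881224
λ₁=(c·0.124−b)/D = (56.689379·0.124−6.172652)/3.881224 = 0.220763
λ₂=(a−b·0.124)/D = (0.740577−6.172652·0.124)/3.881224 = -0.006398
w* = 0.220763·x + -0.006398·y:
  w_0 = 0.220763·2.1882 + -0.006398·24.1255 = 0.3287  (Honeywell)
  w_1 = 0.220763·2.1206 + -0.006398·21.2909 = 0.3319  (Raytheon)
  w_2 = 0.220763·1.8639 + -0.006398·11.2730 = 0.3394  (Xerox)
Σw_i=1.0000  μᵀw=0.1240
σ²=wᵀΣw=λ₁·μ_p+λ₂ = 0.220763·0.124 + -0.006398 = 0.020977 ≈ 0.0210


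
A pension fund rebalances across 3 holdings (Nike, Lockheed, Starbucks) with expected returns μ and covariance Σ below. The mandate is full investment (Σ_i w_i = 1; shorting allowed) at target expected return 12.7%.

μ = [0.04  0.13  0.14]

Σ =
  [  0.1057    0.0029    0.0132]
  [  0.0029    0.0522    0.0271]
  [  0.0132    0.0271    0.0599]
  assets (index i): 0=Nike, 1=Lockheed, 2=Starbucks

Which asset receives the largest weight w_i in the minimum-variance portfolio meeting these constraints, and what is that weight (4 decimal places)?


p=Σ⁻¹μ = [0.1392  1.6798  1.5466]
q=Σ⁻¹𝟙 = [8.0128  14.3266  8.4471]
a=μᵀp=0.440460  b=𝟙ᵀp=3.365559  c=𝟙ᵀq=30.786447  D=ac−b²=2.233225
λ₁=(c·0.127−b)/D = (30.786447·0.127−3.365559)/2.233225 = 0.243737
λ₂=(a−b·0.127)/D = (0.440460−3.365559·0.127)/2.233225 = 0.005837
w* = 0.243737·p + 0.005837·q:
  w_0 = 0.243737·0.1392 + 0.005837·8.0128 = 0.0807  (Nike)
  w_1 = 0.243737·1.6798 + 0.005837·14.3266 = 0.4930  (Lockheed)
  w_2 = 0.243737·1.5466 + 0.005837·8.4471 = 0.4263  (Starbucks)
Σw_i=1.0000  μᵀw=0.1270
σ²=wᵀΣw=λ₁·μ_p+λ₂ = 0.243737·0.127 + 0.005837 = 0.036791 ≈ 0.0368

Lockheed (0.4930)
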